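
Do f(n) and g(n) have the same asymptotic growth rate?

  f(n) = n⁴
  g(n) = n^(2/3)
False

f(n) = n⁴ is O(n⁴), and g(n) = n^(2/3) is O(n^(2/3)).
Since they have different growth rates, f(n) = Θ(g(n)) is false.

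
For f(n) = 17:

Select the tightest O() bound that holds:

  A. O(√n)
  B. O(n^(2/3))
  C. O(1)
C

f(n) = 17 is O(1).
All listed options are valid Big-O bounds (upper bounds),
but O(1) is the tightest (smallest valid bound).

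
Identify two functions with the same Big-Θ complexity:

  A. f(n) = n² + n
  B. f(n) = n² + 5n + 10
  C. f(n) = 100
A and B

Examining each function:
  A. n² + n is O(n²)
  B. n² + 5n + 10 is O(n²)
  C. 100 is O(1)

Functions A and B both have the same complexity class.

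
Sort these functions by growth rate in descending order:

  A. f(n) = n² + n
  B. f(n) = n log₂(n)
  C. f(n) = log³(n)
A > B > C

Comparing growth rates:
A = n² + n is O(n²)
B = n log₂(n) is O(n log n)
C = log³(n) is O(log³ n)

Therefore, the order from fastest to slowest is: A > B > C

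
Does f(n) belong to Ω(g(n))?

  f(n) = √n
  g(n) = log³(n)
True

f(n) = √n is O(√n), and g(n) = log³(n) is O(log³ n).
Since O(√n) grows at least as fast as O(log³ n), f(n) = Ω(g(n)) is true.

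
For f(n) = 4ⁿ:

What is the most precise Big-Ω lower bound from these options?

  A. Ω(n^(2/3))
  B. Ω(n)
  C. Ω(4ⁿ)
C

f(n) = 4ⁿ is Ω(4ⁿ).
All listed options are valid Big-Ω bounds (lower bounds),
but Ω(4ⁿ) is the tightest (largest valid bound).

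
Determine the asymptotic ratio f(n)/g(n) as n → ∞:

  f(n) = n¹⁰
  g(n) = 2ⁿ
0

Since n¹⁰ (O(n¹⁰)) grows slower than 2ⁿ (O(2ⁿ)),
the ratio f(n)/g(n) → 0 as n → ∞.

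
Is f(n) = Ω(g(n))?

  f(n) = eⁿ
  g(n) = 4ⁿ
False

f(n) = eⁿ is O(eⁿ), and g(n) = 4ⁿ is O(4ⁿ).
Since O(eⁿ) grows slower than O(4ⁿ), f(n) = Ω(g(n)) is false.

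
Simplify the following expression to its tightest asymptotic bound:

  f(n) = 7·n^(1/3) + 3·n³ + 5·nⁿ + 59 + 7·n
Θ(nⁿ)

Order the terms by growth rate: 59 ≺ 7·n^(1/3) ≺ 7·n ≺ 3·n³ ≺ 5·nⁿ.
The fastest-growing term 5·nⁿ dominates as n → ∞; dropping its constant factor gives Θ(nⁿ).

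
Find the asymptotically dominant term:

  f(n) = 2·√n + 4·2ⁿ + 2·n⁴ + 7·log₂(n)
4·2ⁿ

Looking at each term:
  - 2·√n is O(√n)
  - 4·2ⁿ is O(2ⁿ)
  - 2·n⁴ is O(n⁴)
  - 7·log₂(n) is O(log n)

The term 4·2ⁿ (O(2ⁿ)) grows fastest and dominates all others.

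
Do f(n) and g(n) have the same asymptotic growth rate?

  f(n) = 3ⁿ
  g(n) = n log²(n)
False

f(n) = 3ⁿ is O(3ⁿ), and g(n) = n log²(n) is O(n log² n).
Since they have different growth rates, f(n) = Θ(g(n)) is false.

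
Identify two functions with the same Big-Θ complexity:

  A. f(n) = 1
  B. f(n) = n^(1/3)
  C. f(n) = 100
A and C

Examining each function:
  A. 1 is O(1)
  B. n^(1/3) is O(n^(1/3))
  C. 100 is O(1)

Functions A and C both have the same complexity class.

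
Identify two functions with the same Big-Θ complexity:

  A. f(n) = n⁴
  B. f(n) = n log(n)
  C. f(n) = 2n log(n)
B and C

Examining each function:
  A. n⁴ is O(n⁴)
  B. n log(n) is O(n log n)
  C. 2n log(n) is O(n log n)

Functions B and C both have the same complexity class.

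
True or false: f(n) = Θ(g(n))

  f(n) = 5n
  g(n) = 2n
True

f(n) = 5n and g(n) = 2n are both O(n).
Since they have the same asymptotic growth rate, f(n) = Θ(g(n)) is true.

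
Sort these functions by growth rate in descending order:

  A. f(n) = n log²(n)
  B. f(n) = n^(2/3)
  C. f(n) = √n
A > B > C

Comparing growth rates:
A = n log²(n) is O(n log² n)
B = n^(2/3) is O(n^(2/3))
C = √n is O(√n)

Therefore, the order from fastest to slowest is: A > B > C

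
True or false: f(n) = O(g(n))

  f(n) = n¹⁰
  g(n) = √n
False

f(n) = n¹⁰ is O(n¹⁰), and g(n) = √n is O(√n).
Since O(n¹⁰) grows faster than O(√n), f(n) = O(g(n)) is false.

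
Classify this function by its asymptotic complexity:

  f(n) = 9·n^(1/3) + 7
O(n^(1/3))

The dominant term in 9·n^(1/3) + 7 is 9·n^(1/3), which is Θ(n^(1/3)).
Lower-order terms (7) are asymptotically negligible.
Constants are absorbed, so the tightest bound is O(n^(1/3)).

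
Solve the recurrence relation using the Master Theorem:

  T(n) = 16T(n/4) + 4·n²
Θ(n² log n)

Master Theorem: a = 16, b = 4, f(n) = 4·n².
Compute the critical exponent d = log₄(16) = 2.
Compare f(n) = Θ(n²) against n^d:
  k = 2 = d, so f(n) = Θ(n^d) — Case 2.
  Work is balanced across levels: T(n) = Θ(n^d log n) = Θ(n² log n).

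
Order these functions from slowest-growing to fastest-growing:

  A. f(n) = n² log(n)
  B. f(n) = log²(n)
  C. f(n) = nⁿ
B < A < C

Comparing growth rates:
B = log²(n) is O(log² n)
A = n² log(n) is O(n² log n)
C = nⁿ is O(nⁿ)

Therefore, the order from slowest to fastest is: B < A < C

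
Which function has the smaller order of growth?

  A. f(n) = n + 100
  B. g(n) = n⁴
A

f(n) = n + 100 is O(n), while g(n) = n⁴ is O(n⁴).
Since O(n) grows slower than O(n⁴), f(n) is dominated.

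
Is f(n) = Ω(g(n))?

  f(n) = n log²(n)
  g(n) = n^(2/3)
True

f(n) = n log²(n) is O(n log² n), and g(n) = n^(2/3) is O(n^(2/3)).
Since O(n log² n) grows at least as fast as O(n^(2/3)), f(n) = Ω(g(n)) is true.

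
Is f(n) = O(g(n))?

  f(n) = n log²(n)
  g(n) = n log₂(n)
False

f(n) = n log²(n) is O(n log² n), and g(n) = n log₂(n) is O(n log n).
Since O(n log² n) grows faster than O(n log n), f(n) = O(g(n)) is false.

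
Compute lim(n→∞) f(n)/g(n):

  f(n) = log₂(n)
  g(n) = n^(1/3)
0

Since log₂(n) (O(log n)) grows slower than n^(1/3) (O(n^(1/3))),
the ratio f(n)/g(n) → 0 as n → ∞.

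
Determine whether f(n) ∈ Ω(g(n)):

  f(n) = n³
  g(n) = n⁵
False

f(n) = n³ is O(n³), and g(n) = n⁵ is O(n⁵).
Since O(n³) grows slower than O(n⁵), f(n) = Ω(g(n)) is false.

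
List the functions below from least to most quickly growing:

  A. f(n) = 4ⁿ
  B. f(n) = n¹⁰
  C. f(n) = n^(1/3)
C < B < A

Comparing growth rates:
C = n^(1/3) is O(n^(1/3))
B = n¹⁰ is O(n¹⁰)
A = 4ⁿ is O(4ⁿ)

Therefore, the order from slowest to fastest is: C < B < A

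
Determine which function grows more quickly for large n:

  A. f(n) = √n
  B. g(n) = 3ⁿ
B

f(n) = √n is O(√n), while g(n) = 3ⁿ is O(3ⁿ).
Since O(3ⁿ) grows faster than O(√n), g(n) dominates.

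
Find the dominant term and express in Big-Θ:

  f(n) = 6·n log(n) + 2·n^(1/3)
Θ(n log n)

Order the terms by growth rate: 2·n^(1/3) ≺ 6·n log(n).
The fastest-growing term 6·n log(n) dominates as n → ∞; dropping its constant factor gives Θ(n log n).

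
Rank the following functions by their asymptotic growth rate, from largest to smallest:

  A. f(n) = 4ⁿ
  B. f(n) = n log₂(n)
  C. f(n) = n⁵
A > C > B

Comparing growth rates:
A = 4ⁿ is O(4ⁿ)
C = n⁵ is O(n⁵)
B = n log₂(n) is O(n log n)

Therefore, the order from fastest to slowest is: A > C > B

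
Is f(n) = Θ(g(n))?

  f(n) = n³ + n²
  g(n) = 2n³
True

f(n) = n³ + n² and g(n) = 2n³ are both O(n³).
Since they have the same asymptotic growth rate, f(n) = Θ(g(n)) is true.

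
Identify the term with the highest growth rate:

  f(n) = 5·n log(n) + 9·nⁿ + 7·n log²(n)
9·nⁿ

Looking at each term:
  - 5·n log(n) is O(n log n)
  - 9·nⁿ is O(nⁿ)
  - 7·n log²(n) is O(n log² n)

The term 9·nⁿ (O(nⁿ)) grows fastest and dominates all others.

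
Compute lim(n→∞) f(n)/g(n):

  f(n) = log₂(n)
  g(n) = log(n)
1/log(2)

Since log₂(n) and log(n) have the same growth rate (O(log n)),
the ratio converges to a constant: 1/log(2).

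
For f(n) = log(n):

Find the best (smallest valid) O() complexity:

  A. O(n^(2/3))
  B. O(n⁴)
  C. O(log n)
C

f(n) = log(n) is O(log n).
All listed options are valid Big-O bounds (upper bounds),
but O(log n) is the tightest (smallest valid bound).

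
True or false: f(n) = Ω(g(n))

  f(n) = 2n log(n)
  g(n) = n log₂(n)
True

f(n) = 2n log(n) and g(n) = n log₂(n) are both O(n log n).
Big-Ω permits equal growth rates (f ≥ c·g for some c > 0), so f(n) = Ω(g(n)) is true.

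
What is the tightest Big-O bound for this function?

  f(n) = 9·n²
O(n²)

The dominant term in 9·n² is 9·n², which is Θ(n²).
Constants are absorbed, so the tightest bound is O(n²).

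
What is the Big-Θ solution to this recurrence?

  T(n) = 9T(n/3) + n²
Θ(n² log n)

Master Theorem: a = 9, b = 3, f(n) = n².
Compute the critical exponent d = log₃(9) = 2.
Compare f(n) = Θ(n²) against n^d:
  k = 2 = d, so f(n) = Θ(n^d) — Case 2.
  Work is balanced across levels: T(n) = Θ(n^d log n) = Θ(n² log n).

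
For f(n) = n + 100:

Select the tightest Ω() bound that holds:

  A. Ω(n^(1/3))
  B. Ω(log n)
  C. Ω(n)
C

f(n) = n + 100 is Ω(n).
All listed options are valid Big-Ω bounds (lower bounds),
but Ω(n) is the tightest (largest valid bound).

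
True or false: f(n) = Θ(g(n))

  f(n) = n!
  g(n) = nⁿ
False

f(n) = n! is O(n!), and g(n) = nⁿ is O(nⁿ).
Since they have different growth rates, f(n) = Θ(g(n)) is false.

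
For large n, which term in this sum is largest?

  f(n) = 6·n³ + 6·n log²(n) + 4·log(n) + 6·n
6·n³

Looking at each term:
  - 6·n³ is O(n³)
  - 6·n log²(n) is O(n log² n)
  - 4·log(n) is O(log n)
  - 6·n is O(n)

The term 6·n³ (O(n³)) grows fastest and dominates all others.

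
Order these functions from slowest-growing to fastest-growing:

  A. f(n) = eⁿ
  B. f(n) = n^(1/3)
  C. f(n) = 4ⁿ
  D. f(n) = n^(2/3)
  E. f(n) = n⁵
B < D < E < A < C

Comparing growth rates:
B = n^(1/3) is O(n^(1/3))
D = n^(2/3) is O(n^(2/3))
E = n⁵ is O(n⁵)
A = eⁿ is O(eⁿ)
C = 4ⁿ is O(4ⁿ)

Therefore, the order from slowest to fastest is: B < D < E < A < C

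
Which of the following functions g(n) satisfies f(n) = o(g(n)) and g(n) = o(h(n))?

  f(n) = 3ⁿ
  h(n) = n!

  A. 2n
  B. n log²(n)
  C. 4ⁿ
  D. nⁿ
C

We need g(n) with 3ⁿ = o(g(n)) and g(n) = o(n!), i.e. O(3ⁿ) ≺ g ≺ O(n!).
Check each option:
  A. 2n — O(n) does not grow strictly faster than f(n)
  B. n log²(n) — O(n log² n) does not grow strictly faster than f(n)
  C. 4ⁿ — O(4ⁿ) is strictly between O(3ⁿ) and O(n!) ✓
  D. nⁿ — O(nⁿ) does not grow strictly slower than h(n)

Only option C (4ⁿ) lies strictly between.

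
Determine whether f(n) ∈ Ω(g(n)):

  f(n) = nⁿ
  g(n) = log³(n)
True

f(n) = nⁿ is O(nⁿ), and g(n) = log³(n) is O(log³ n).
Since O(nⁿ) grows at least as fast as O(log³ n), f(n) = Ω(g(n)) is true.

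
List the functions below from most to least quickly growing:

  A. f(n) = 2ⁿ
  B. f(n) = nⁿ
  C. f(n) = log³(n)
B > A > C

Comparing growth rates:
B = nⁿ is O(nⁿ)
A = 2ⁿ is O(2ⁿ)
C = log³(n) is O(log³ n)

Therefore, the order from fastest to slowest is: B > A > C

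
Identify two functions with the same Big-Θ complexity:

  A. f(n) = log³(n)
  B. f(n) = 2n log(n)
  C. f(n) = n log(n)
B and C

Examining each function:
  A. log³(n) is O(log³ n)
  B. 2n log(n) is O(n log n)
  C. n log(n) is O(n log n)

Functions B and C both have the same complexity class.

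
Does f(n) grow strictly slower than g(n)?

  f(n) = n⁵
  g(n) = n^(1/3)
False

f(n) = n⁵ is O(n⁵), and g(n) = n^(1/3) is O(n^(1/3)).
Since O(n⁵) grows faster than or equal to O(n^(1/3)), f(n) = o(g(n)) is false.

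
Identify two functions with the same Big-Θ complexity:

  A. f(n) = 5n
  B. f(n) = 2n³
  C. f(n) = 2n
A and C

Examining each function:
  A. 5n is O(n)
  B. 2n³ is O(n³)
  C. 2n is O(n)

Functions A and C both have the same complexity class.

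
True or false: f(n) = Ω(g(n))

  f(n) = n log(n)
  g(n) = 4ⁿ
False

f(n) = n log(n) is O(n log n), and g(n) = 4ⁿ is O(4ⁿ).
Since O(n log n) grows slower than O(4ⁿ), f(n) = Ω(g(n)) is false.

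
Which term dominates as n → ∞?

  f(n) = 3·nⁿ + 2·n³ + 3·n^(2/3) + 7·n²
3·nⁿ

Looking at each term:
  - 3·nⁿ is O(nⁿ)
  - 2·n³ is O(n³)
  - 3·n^(2/3) is O(n^(2/3))
  - 7·n² is O(n²)

The term 3·nⁿ (O(nⁿ)) grows fastest and dominates all others.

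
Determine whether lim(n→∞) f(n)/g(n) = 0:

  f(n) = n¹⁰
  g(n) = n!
True

f(n) = n¹⁰ is O(n¹⁰), and g(n) = n! is O(n!).
Since O(n¹⁰) grows strictly slower than O(n!), f(n) = o(g(n)) is true.
This means lim(n→∞) f(n)/g(n) = 0.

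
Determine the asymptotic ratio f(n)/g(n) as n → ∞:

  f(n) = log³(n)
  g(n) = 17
∞

Since log³(n) (O(log³ n)) grows faster than 17 (O(1)),
the ratio f(n)/g(n) → ∞ as n → ∞.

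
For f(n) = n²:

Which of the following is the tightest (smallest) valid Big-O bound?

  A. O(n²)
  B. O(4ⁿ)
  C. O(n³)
A

f(n) = n² is O(n²).
All listed options are valid Big-O bounds (upper bounds),
but O(n²) is the tightest (smallest valid bound).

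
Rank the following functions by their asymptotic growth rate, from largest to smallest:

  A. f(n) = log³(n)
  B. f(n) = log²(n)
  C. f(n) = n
C > A > B

Comparing growth rates:
C = n is O(n)
A = log³(n) is O(log³ n)
B = log²(n) is O(log² n)

Therefore, the order from fastest to slowest is: C > A > B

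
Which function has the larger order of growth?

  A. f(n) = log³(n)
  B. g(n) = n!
B

f(n) = log³(n) is O(log³ n), while g(n) = n! is O(n!).
Since O(n!) grows faster than O(log³ n), g(n) dominates.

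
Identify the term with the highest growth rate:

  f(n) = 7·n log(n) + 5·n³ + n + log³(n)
5·n³

Looking at each term:
  - 7·n log(n) is O(n log n)
  - 5·n³ is O(n³)
  - n is O(n)
  - log³(n) is O(log³ n)

The term 5·n³ (O(n³)) grows fastest and dominates all others.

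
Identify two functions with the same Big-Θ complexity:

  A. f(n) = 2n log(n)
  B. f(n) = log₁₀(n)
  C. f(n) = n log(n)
A and C

Examining each function:
  A. 2n log(n) is O(n log n)
  B. log₁₀(n) is O(log n)
  C. n log(n) is O(n log n)

Functions A and C both have the same complexity class.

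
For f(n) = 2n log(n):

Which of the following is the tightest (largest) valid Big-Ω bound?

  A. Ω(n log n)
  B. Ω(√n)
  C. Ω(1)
A

f(n) = 2n log(n) is Ω(n log n).
All listed options are valid Big-Ω bounds (lower bounds),
but Ω(n log n) is the tightest (largest valid bound).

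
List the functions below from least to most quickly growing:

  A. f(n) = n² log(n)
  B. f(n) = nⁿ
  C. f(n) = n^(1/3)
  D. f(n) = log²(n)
D < C < A < B

Comparing growth rates:
D = log²(n) is O(log² n)
C = n^(1/3) is O(n^(1/3))
A = n² log(n) is O(n² log n)
B = nⁿ is O(nⁿ)

Therefore, the order from slowest to fastest is: D < C < A < B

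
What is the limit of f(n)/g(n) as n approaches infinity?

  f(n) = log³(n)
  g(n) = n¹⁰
0

Since log³(n) (O(log³ n)) grows slower than n¹⁰ (O(n¹⁰)),
the ratio f(n)/g(n) → 0 as n → ∞.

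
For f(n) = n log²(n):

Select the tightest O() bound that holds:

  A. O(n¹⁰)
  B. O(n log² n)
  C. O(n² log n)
B

f(n) = n log²(n) is O(n log² n).
All listed options are valid Big-O bounds (upper bounds),
but O(n log² n) is the tightest (smallest valid bound).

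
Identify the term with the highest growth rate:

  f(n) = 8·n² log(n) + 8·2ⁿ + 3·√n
8·2ⁿ

Looking at each term:
  - 8·n² log(n) is O(n² log n)
  - 8·2ⁿ is O(2ⁿ)
  - 3·√n is O(√n)

The term 8·2ⁿ (O(2ⁿ)) grows fastest and dominates all others.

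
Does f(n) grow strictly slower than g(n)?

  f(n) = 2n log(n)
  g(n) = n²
True

f(n) = 2n log(n) is O(n log n), and g(n) = n² is O(n²).
Since O(n log n) grows strictly slower than O(n²), f(n) = o(g(n)) is true.
This means lim(n→∞) f(n)/g(n) = 0.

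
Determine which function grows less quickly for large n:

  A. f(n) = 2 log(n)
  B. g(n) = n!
A

f(n) = 2 log(n) is O(log n), while g(n) = n! is O(n!).
Since O(log n) grows slower than O(n!), f(n) is dominated.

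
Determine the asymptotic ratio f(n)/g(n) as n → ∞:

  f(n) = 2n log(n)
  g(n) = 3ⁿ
0

Since 2n log(n) (O(n log n)) grows slower than 3ⁿ (O(3ⁿ)),
the ratio f(n)/g(n) → 0 as n → ∞.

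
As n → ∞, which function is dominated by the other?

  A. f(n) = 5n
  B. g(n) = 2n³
A

f(n) = 5n is O(n), while g(n) = 2n³ is O(n³).
Since O(n) grows slower than O(n³), f(n) is dominated.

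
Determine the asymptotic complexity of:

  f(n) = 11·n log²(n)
O(n log² n)

The dominant term in 11·n log²(n) is 11·n log²(n), which is Θ(n log² n).
Constants are absorbed, so the tightest bound is O(n log² n).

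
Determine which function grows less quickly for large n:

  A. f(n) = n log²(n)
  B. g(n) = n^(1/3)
B

f(n) = n log²(n) is O(n log² n), while g(n) = n^(1/3) is O(n^(1/3)).
Since O(n^(1/3)) grows slower than O(n log² n), g(n) is dominated.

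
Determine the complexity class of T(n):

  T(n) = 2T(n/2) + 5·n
Θ(n log n)

Master Theorem: a = 2, b = 2, f(n) = 5·n.
Compute the critical exponent d = log₂(2) = 1.
Compare f(n) = Θ(n) against n^d:
  k = 1 = d, so f(n) = Θ(n^d) — Case 2.
  Work is balanced across levels: T(n) = Θ(n^d log n) = Θ(n log n).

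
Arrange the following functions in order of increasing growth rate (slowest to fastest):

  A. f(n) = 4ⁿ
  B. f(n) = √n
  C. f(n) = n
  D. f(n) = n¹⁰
B < C < D < A

Comparing growth rates:
B = √n is O(√n)
C = n is O(n)
D = n¹⁰ is O(n¹⁰)
A = 4ⁿ is O(4ⁿ)

Therefore, the order from slowest to fastest is: B < C < D < A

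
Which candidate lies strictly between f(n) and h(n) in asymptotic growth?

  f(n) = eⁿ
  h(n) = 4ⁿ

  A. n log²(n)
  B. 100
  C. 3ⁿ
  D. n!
C

We need g(n) with eⁿ = o(g(n)) and g(n) = o(4ⁿ), i.e. O(eⁿ) ≺ g ≺ O(4ⁿ).
Check each option:
  A. n log²(n) — O(n log² n) does not grow strictly faster than f(n)
  B. 100 — O(1) does not grow strictly faster than f(n)
  C. 3ⁿ — O(3ⁿ) is strictly between O(eⁿ) and O(4ⁿ) ✓
  D. n! — O(n!) does not grow strictly slower than h(n)

Only option C (3ⁿ) lies strictly between.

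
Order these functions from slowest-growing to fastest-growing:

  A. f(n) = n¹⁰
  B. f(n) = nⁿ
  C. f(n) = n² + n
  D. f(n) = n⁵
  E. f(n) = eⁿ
C < D < A < E < B

Comparing growth rates:
C = n² + n is O(n²)
D = n⁵ is O(n⁵)
A = n¹⁰ is O(n¹⁰)
E = eⁿ is O(eⁿ)
B = nⁿ is O(nⁿ)

Therefore, the order from slowest to fastest is: C < D < A < E < B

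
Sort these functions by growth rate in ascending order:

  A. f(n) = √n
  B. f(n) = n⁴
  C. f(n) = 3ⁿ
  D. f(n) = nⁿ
A < B < C < D

Comparing growth rates:
A = √n is O(√n)
B = n⁴ is O(n⁴)
C = 3ⁿ is O(3ⁿ)
D = nⁿ is O(nⁿ)

Therefore, the order from slowest to fastest is: A < B < C < D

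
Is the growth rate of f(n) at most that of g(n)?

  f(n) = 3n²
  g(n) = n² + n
True

f(n) = 3n² and g(n) = n² + n are both O(n²).
Big-O permits equal growth rates (f ≤ c·g for some c), so f(n) = O(g(n)) is true.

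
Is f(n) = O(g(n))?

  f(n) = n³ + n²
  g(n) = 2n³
True

f(n) = n³ + n² and g(n) = 2n³ are both O(n³).
Big-O permits equal growth rates (f ≤ c·g for some c), so f(n) = O(g(n)) is true.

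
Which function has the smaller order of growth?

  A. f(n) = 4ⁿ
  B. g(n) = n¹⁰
B

f(n) = 4ⁿ is O(4ⁿ), while g(n) = n¹⁰ is O(n¹⁰).
Since O(n¹⁰) grows slower than O(4ⁿ), g(n) is dominated.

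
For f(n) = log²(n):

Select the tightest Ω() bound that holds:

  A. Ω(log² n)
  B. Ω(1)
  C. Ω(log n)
A

f(n) = log²(n) is Ω(log² n).
All listed options are valid Big-Ω bounds (lower bounds),
but Ω(log² n) is the tightest (largest valid bound).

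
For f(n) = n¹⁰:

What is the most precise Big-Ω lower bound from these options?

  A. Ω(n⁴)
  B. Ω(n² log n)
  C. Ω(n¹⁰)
C

f(n) = n¹⁰ is Ω(n¹⁰).
All listed options are valid Big-Ω bounds (lower bounds),
but Ω(n¹⁰) is the tightest (largest valid bound).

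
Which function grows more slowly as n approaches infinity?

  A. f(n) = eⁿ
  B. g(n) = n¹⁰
B

f(n) = eⁿ is O(eⁿ), while g(n) = n¹⁰ is O(n¹⁰).
Since O(n¹⁰) grows slower than O(eⁿ), g(n) is dominated.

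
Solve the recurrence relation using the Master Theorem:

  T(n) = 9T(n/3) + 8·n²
Θ(n² log n)

Master Theorem: a = 9, b = 3, f(n) = 8·n².
Compute the critical exponent d = log₃(9) = 2.
Compare f(n) = Θ(n²) against n^d:
  k = 2 = d, so f(n) = Θ(n^d) — Case 2.
  Work is balanced across levels: T(n) = Θ(n^d log n) = Θ(n² log n).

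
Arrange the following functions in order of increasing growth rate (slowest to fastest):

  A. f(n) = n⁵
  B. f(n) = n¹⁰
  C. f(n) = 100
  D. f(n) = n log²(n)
C < D < A < B

Comparing growth rates:
C = 100 is O(1)
D = n log²(n) is O(n log² n)
A = n⁵ is O(n⁵)
B = n¹⁰ is O(n¹⁰)

Therefore, the order from slowest to fastest is: C < D < A < B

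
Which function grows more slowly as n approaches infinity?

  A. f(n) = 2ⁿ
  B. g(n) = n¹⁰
B

f(n) = 2ⁿ is O(2ⁿ), while g(n) = n¹⁰ is O(n¹⁰).
Since O(n¹⁰) grows slower than O(2ⁿ), g(n) is dominated.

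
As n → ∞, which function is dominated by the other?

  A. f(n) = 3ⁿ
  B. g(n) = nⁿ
A

f(n) = 3ⁿ is O(3ⁿ), while g(n) = nⁿ is O(nⁿ).
Since O(3ⁿ) grows slower than O(nⁿ), f(n) is dominated.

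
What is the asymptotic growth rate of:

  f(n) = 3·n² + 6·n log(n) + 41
Θ(n²)

Order the terms by growth rate: 41 ≺ 6·n log(n) ≺ 3·n².
The fastest-growing term 3·n² dominates as n → ∞; dropping its constant factor gives Θ(n²).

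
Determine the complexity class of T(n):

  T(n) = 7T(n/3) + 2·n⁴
Θ(n⁴)

Master Theorem: a = 7, b = 3, f(n) = 2·n⁴.
Compute the critical exponent d = log₃(7) = 1.771.
Compare f(n) = Θ(n⁴) against n^d:
  k = 4 > d = 1.771, so f(n) = Ω(n^(d+ε)) — Case 3.
  Regularity: a·(n/b)^4/n^4 = a/b^4 = 7/81 < 1 ✓.
  The top-level work dominates: T(n) = Θ(f(n)) = Θ(n⁴).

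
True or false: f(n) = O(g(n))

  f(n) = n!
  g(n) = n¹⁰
False

f(n) = n! is O(n!), and g(n) = n¹⁰ is O(n¹⁰).
Since O(n!) grows faster than O(n¹⁰), f(n) = O(g(n)) is false.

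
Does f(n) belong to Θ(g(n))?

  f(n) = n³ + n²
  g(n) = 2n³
True

f(n) = n³ + n² and g(n) = 2n³ are both O(n³).
Since they have the same asymptotic growth rate, f(n) = Θ(g(n)) is true.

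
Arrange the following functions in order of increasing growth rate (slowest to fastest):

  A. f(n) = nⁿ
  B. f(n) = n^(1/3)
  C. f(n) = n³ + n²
B < C < A

Comparing growth rates:
B = n^(1/3) is O(n^(1/3))
C = n³ + n² is O(n³)
A = nⁿ is O(nⁿ)

Therefore, the order from slowest to fastest is: B < C < A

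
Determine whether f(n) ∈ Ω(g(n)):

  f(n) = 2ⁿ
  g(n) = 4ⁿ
False

f(n) = 2ⁿ is O(2ⁿ), and g(n) = 4ⁿ is O(4ⁿ).
Since O(2ⁿ) grows slower than O(4ⁿ), f(n) = Ω(g(n)) is false.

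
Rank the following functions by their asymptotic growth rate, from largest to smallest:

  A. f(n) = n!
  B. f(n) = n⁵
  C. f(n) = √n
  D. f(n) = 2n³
A > B > D > C

Comparing growth rates:
A = n! is O(n!)
B = n⁵ is O(n⁵)
D = 2n³ is O(n³)
C = √n is O(√n)

Therefore, the order from fastest to slowest is: A > B > D > C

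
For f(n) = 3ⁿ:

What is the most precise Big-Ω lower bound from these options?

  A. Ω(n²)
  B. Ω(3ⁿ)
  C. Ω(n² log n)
B

f(n) = 3ⁿ is Ω(3ⁿ).
All listed options are valid Big-Ω bounds (lower bounds),
but Ω(3ⁿ) is the tightest (largest valid bound).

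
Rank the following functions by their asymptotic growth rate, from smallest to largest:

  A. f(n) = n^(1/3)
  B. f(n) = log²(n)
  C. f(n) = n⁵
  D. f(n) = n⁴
B < A < D < C

Comparing growth rates:
B = log²(n) is O(log² n)
A = n^(1/3) is O(n^(1/3))
D = n⁴ is O(n⁴)
C = n⁵ is O(n⁵)

Therefore, the order from slowest to fastest is: B < A < D < C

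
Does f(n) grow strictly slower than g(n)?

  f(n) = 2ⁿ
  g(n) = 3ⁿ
True

f(n) = 2ⁿ is O(2ⁿ), and g(n) = 3ⁿ is O(3ⁿ).
Since O(2ⁿ) grows strictly slower than O(3ⁿ), f(n) = o(g(n)) is true.
This means lim(n→∞) f(n)/g(n) = 0.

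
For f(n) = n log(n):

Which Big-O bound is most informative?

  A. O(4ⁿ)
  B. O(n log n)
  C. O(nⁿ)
B

f(n) = n log(n) is O(n log n).
All listed options are valid Big-O bounds (upper bounds),
but O(n log n) is the tightest (smallest valid bound).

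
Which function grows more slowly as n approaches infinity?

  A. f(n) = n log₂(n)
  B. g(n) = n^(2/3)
B

f(n) = n log₂(n) is O(n log n), while g(n) = n^(2/3) is O(n^(2/3)).
Since O(n^(2/3)) grows slower than O(n log n), g(n) is dominated.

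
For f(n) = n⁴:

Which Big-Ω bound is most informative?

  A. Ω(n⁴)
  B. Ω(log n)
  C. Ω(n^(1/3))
A

f(n) = n⁴ is Ω(n⁴).
All listed options are valid Big-Ω bounds (lower bounds),
but Ω(n⁴) is the tightest (largest valid bound).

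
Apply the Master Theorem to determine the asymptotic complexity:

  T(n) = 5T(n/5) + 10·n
Θ(n log n)

Master Theorem: a = 5, b = 5, f(n) = 10·n.
Compute the critical exponent d = log₅(5) = 1.
Compare f(n) = Θ(n) against n^d:
  k = 1 = d, so f(n) = Θ(n^d) — Case 2.
  Work is balanced across levels: T(n) = Θ(n^d log n) = Θ(n log n).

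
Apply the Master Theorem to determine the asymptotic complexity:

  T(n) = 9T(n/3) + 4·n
Θ(n²)

Master Theorem: a = 9, b = 3, f(n) = 4·n.
Compute the critical exponent d = log₃(9) = 2.
Compare f(n) = Θ(n) against n^d:
  k = 1 < d = 2, so f(n) = O(n^(d-ε)) — Case 1.
  The recursion cost dominates: T(n) = Θ(n^d) = Θ(n²).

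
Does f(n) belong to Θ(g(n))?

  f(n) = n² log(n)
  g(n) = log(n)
False

f(n) = n² log(n) is O(n² log n), and g(n) = log(n) is O(log n).
Since they have different growth rates, f(n) = Θ(g(n)) is false.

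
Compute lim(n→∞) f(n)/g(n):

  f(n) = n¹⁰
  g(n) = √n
∞

Since n¹⁰ (O(n¹⁰)) grows faster than √n (O(√n)),
the ratio f(n)/g(n) → ∞ as n → ∞.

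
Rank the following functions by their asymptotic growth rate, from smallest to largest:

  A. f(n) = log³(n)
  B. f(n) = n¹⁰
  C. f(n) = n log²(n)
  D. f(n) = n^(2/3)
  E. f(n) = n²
A < D < C < E < B

Comparing growth rates:
A = log³(n) is O(log³ n)
D = n^(2/3) is O(n^(2/3))
C = n log²(n) is O(n log² n)
E = n² is O(n²)
B = n¹⁰ is O(n¹⁰)

Therefore, the order from slowest to fastest is: A < D < C < E < B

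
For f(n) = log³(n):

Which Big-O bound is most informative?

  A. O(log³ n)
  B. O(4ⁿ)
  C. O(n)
A

f(n) = log³(n) is O(log³ n).
All listed options are valid Big-O bounds (upper bounds),
but O(log³ n) is the tightest (smallest valid bound).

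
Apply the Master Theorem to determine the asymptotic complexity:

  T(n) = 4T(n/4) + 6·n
Θ(n log n)

Master Theorem: a = 4, b = 4, f(n) = 6·n.
Compute the critical exponent d = log₄(4) = 1.
Compare f(n) = Θ(n) against n^d:
  k = 1 = d, so f(n) = Θ(n^d) — Case 2.
  Work is balanced across levels: T(n) = Θ(n^d log n) = Θ(n log n).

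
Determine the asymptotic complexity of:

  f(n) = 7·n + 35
O(n)

The dominant term in 7·n + 35 is 7·n, which is Θ(n).
Lower-order terms (35) are asymptotically negligible.
Constants are absorbed, so the tightest bound is O(n).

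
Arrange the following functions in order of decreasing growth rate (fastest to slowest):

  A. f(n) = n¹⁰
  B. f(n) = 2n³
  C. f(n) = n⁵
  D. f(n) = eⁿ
D > A > C > B

Comparing growth rates:
D = eⁿ is O(eⁿ)
A = n¹⁰ is O(n¹⁰)
C = n⁵ is O(n⁵)
B = 2n³ is O(n³)

Therefore, the order from fastest to slowest is: D > A > C > B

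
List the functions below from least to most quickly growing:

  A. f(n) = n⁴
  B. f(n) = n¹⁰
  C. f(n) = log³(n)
C < A < B

Comparing growth rates:
C = log³(n) is O(log³ n)
A = n⁴ is O(n⁴)
B = n¹⁰ is O(n¹⁰)

Therefore, the order from slowest to fastest is: C < A < B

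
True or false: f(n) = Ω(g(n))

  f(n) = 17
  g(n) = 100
True

f(n) = 17 and g(n) = 100 are both O(1).
Big-Ω permits equal growth rates (f ≥ c·g for some c > 0), so f(n) = Ω(g(n)) is true.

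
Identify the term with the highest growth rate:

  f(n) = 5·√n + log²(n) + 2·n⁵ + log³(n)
2·n⁵

Looking at each term:
  - 5·√n is O(√n)
  - log²(n) is O(log² n)
  - 2·n⁵ is O(n⁵)
  - log³(n) is O(log³ n)

The term 2·n⁵ (O(n⁵)) grows fastest and dominates all others.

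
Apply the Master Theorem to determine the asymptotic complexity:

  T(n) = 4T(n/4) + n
Θ(n log n)

Master Theorem: a = 4, b = 4, f(n) = n.
Compute the critical exponent d = log₄(4) = 1.
Compare f(n) = Θ(n) against n^d:
  k = 1 = d, so f(n) = Θ(n^d) — Case 2.
  Work is balanced across levels: T(n) = Θ(n^d log n) = Θ(n log n).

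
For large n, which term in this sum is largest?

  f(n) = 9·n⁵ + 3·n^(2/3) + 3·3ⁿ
3·3ⁿ

Looking at each term:
  - 9·n⁵ is O(n⁵)
  - 3·n^(2/3) is O(n^(2/3))
  - 3·3ⁿ is O(3ⁿ)

The term 3·3ⁿ (O(3ⁿ)) grows fastest and dominates all others.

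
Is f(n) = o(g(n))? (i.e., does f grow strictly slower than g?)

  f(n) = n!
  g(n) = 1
False

f(n) = n! is O(n!), and g(n) = 1 is O(1).
Since O(n!) grows faster than or equal to O(1), f(n) = o(g(n)) is false.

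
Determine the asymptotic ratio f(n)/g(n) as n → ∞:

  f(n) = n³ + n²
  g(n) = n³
1

Since n³ + n² and n³ have the same growth rate (O(n³)),
the ratio converges to a constant: 1.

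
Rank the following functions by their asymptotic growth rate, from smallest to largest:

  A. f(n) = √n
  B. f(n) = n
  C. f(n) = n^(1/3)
C < A < B

Comparing growth rates:
C = n^(1/3) is O(n^(1/3))
A = √n is O(√n)
B = n is O(n)

Therefore, the order from slowest to fastest is: C < A < B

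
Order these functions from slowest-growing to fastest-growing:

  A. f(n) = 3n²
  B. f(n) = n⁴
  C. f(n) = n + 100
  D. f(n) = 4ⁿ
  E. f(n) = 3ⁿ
C < A < B < E < D

Comparing growth rates:
C = n + 100 is O(n)
A = 3n² is O(n²)
B = n⁴ is O(n⁴)
E = 3ⁿ is O(3ⁿ)
D = 4ⁿ is O(4ⁿ)

Therefore, the order from slowest to fastest is: C < A < B < E < D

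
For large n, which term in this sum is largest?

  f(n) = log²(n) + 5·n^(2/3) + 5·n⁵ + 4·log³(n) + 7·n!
7·n!

Looking at each term:
  - log²(n) is O(log² n)
  - 5·n^(2/3) is O(n^(2/3))
  - 5·n⁵ is O(n⁵)
  - 4·log³(n) is O(log³ n)
  - 7·n! is O(n!)

The term 7·n! (O(n!)) grows fastest and dominates all others.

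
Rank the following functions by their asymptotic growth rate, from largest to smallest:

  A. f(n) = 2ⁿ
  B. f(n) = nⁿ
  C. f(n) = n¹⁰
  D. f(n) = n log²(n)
B > A > C > D

Comparing growth rates:
B = nⁿ is O(nⁿ)
A = 2ⁿ is O(2ⁿ)
C = n¹⁰ is O(n¹⁰)
D = n log²(n) is O(n log² n)

Therefore, the order from fastest to slowest is: B > A > C > D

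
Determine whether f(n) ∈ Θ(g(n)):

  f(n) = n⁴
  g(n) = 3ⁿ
False

f(n) = n⁴ is O(n⁴), and g(n) = 3ⁿ is O(3ⁿ).
Since they have different growth rates, f(n) = Θ(g(n)) is false.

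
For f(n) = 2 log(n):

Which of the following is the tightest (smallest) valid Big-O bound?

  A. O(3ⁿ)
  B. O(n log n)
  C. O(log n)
C

f(n) = 2 log(n) is O(log n).
All listed options are valid Big-O bounds (upper bounds),
but O(log n) is the tightest (smallest valid bound).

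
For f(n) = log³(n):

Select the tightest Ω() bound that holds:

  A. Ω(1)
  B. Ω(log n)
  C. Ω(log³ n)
C

f(n) = log³(n) is Ω(log³ n).
All listed options are valid Big-Ω bounds (lower bounds),
but Ω(log³ n) is the tightest (largest valid bound).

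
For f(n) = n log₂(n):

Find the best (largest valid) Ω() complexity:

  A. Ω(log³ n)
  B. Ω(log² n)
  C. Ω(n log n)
C

f(n) = n log₂(n) is Ω(n log n).
All listed options are valid Big-Ω bounds (lower bounds),
but Ω(n log n) is the tightest (largest valid bound).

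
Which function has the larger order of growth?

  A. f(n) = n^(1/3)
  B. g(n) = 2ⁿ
B

f(n) = n^(1/3) is O(n^(1/3)), while g(n) = 2ⁿ is O(2ⁿ).
Since O(2ⁿ) grows faster than O(n^(1/3)), g(n) dominates.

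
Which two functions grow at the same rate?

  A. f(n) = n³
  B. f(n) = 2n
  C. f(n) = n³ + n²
A and C

Examining each function:
  A. n³ is O(n³)
  B. 2n is O(n)
  C. n³ + n² is O(n³)

Functions A and C both have the same complexity class.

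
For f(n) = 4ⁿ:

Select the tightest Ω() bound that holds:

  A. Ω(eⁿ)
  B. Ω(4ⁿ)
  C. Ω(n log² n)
B

f(n) = 4ⁿ is Ω(4ⁿ).
All listed options are valid Big-Ω bounds (lower bounds),
but Ω(4ⁿ) is the tightest (largest valid bound).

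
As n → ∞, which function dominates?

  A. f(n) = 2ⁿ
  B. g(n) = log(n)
A

f(n) = 2ⁿ is O(2ⁿ), while g(n) = log(n) is O(log n).
Since O(2ⁿ) grows faster than O(log n), f(n) dominates.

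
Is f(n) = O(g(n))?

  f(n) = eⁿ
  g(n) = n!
True

f(n) = eⁿ is O(eⁿ), and g(n) = n! is O(n!).
Since O(eⁿ) ⊆ O(n!) (f grows no faster than g), f(n) = O(g(n)) is true.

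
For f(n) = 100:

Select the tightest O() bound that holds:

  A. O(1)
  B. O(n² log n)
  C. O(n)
A

f(n) = 100 is O(1).
All listed options are valid Big-O bounds (upper bounds),
but O(1) is the tightest (smallest valid bound).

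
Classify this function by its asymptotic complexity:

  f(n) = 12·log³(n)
O(log³ n)

The dominant term in 12·log³(n) is 12·log³(n), which is Θ(log³ n).
Constants are absorbed, so the tightest bound is O(log³ n).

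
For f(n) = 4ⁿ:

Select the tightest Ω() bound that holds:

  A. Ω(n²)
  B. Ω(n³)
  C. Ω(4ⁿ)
C

f(n) = 4ⁿ is Ω(4ⁿ).
All listed options are valid Big-Ω bounds (lower bounds),
but Ω(4ⁿ) is the tightest (largest valid bound).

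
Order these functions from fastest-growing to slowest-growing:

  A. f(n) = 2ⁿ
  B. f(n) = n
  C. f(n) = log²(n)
A > B > C

Comparing growth rates:
A = 2ⁿ is O(2ⁿ)
B = n is O(n)
C = log²(n) is O(log² n)

Therefore, the order from fastest to slowest is: A > B > C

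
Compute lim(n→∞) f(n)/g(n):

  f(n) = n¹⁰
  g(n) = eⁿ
0

Since n¹⁰ (O(n¹⁰)) grows slower than eⁿ (O(eⁿ)),
the ratio f(n)/g(n) → 0 as n → ∞.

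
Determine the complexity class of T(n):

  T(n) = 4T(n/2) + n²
Θ(n² log n)

Master Theorem: a = 4, b = 2, f(n) = n².
Compute the critical exponent d = log₂(4) = 2.
Compare f(n) = Θ(n²) against n^d:
  k = 2 = d, so f(n) = Θ(n^d) — Case 2.
  Work is balanced across levels: T(n) = Θ(n^d log n) = Θ(n² log n).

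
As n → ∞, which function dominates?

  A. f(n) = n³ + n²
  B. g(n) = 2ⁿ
B

f(n) = n³ + n² is O(n³), while g(n) = 2ⁿ is O(2ⁿ).
Since O(2ⁿ) grows faster than O(n³), g(n) dominates.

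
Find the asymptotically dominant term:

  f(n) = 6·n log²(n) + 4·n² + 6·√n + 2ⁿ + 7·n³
2ⁿ

Looking at each term:
  - 6·n log²(n) is O(n log² n)
  - 4·n² is O(n²)
  - 6·√n is O(√n)
  - 2ⁿ is O(2ⁿ)
  - 7·n³ is O(n³)

The term 2ⁿ (O(2ⁿ)) grows fastest and dominates all others.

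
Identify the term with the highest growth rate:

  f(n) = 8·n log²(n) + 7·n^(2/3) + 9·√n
8·n log²(n)

Looking at each term:
  - 8·n log²(n) is O(n log² n)
  - 7·n^(2/3) is O(n^(2/3))
  - 9·√n is O(√n)

The term 8·n log²(n) (O(n log² n)) grows fastest and dominates all others.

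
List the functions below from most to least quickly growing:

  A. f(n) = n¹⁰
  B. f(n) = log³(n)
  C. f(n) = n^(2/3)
A > C > B

Comparing growth rates:
A = n¹⁰ is O(n¹⁰)
C = n^(2/3) is O(n^(2/3))
B = log³(n) is O(log³ n)

Therefore, the order from fastest to slowest is: A > C > B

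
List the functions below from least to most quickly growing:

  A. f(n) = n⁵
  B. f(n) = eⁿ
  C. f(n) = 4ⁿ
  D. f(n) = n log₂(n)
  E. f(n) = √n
E < D < A < B < C

Comparing growth rates:
E = √n is O(√n)
D = n log₂(n) is O(n log n)
A = n⁵ is O(n⁵)
B = eⁿ is O(eⁿ)
C = 4ⁿ is O(4ⁿ)

Therefore, the order from slowest to fastest is: E < D < A < B < C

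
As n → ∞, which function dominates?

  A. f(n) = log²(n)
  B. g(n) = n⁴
B

f(n) = log²(n) is O(log² n), while g(n) = n⁴ is O(n⁴).
Since O(n⁴) grows faster than O(log² n), g(n) dominates.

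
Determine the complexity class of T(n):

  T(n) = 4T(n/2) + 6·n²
Θ(n² log n)

Master Theorem: a = 4, b = 2, f(n) = 6·n².
Compute the critical exponent d = log₂(4) = 2.
Compare f(n) = Θ(n²) against n^d:
  k = 2 = d, so f(n) = Θ(n^d) — Case 2.
  Work is balanced across levels: T(n) = Θ(n^d log n) = Θ(n² log n).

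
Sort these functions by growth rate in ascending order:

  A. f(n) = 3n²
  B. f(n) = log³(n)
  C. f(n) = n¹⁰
B < A < C

Comparing growth rates:
B = log³(n) is O(log³ n)
A = 3n² is O(n²)
C = n¹⁰ is O(n¹⁰)

Therefore, the order from slowest to fastest is: B < A < C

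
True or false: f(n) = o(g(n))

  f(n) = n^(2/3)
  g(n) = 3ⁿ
True

f(n) = n^(2/3) is O(n^(2/3)), and g(n) = 3ⁿ is O(3ⁿ).
Since O(n^(2/3)) grows strictly slower than O(3ⁿ), f(n) = o(g(n)) is true.
This means lim(n→∞) f(n)/g(n) = 0.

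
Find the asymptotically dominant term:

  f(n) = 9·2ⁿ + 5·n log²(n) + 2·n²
9·2ⁿ

Looking at each term:
  - 9·2ⁿ is O(2ⁿ)
  - 5·n log²(n) is O(n log² n)
  - 2·n² is O(n²)

The term 9·2ⁿ (O(2ⁿ)) grows fastest and dominates all others.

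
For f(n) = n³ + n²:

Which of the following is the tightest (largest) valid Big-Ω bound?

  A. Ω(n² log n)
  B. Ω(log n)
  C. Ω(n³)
C

f(n) = n³ + n² is Ω(n³).
All listed options are valid Big-Ω bounds (lower bounds),
but Ω(n³) is the tightest (largest valid bound).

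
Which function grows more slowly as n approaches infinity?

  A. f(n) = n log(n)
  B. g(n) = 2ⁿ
A

f(n) = n log(n) is O(n log n), while g(n) = 2ⁿ is O(2ⁿ).
Since O(n log n) grows slower than O(2ⁿ), f(n) is dominated.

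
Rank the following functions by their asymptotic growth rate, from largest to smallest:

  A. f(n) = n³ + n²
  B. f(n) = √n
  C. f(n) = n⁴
C > A > B

Comparing growth rates:
C = n⁴ is O(n⁴)
A = n³ + n² is O(n³)
B = √n is O(√n)

Therefore, the order from fastest to slowest is: C > A > B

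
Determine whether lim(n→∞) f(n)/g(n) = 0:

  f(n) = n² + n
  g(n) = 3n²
False

f(n) = n² + n is O(n²), and g(n) = 3n² is O(n²).
Since they have the same growth rate, f(n) = o(g(n)) is false.
(f = o(g) requires f to grow strictly slower, not equal.)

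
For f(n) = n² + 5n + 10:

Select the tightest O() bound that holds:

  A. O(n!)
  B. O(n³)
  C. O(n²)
C

f(n) = n² + 5n + 10 is O(n²).
All listed options are valid Big-O bounds (upper bounds),
but O(n²) is the tightest (smallest valid bound).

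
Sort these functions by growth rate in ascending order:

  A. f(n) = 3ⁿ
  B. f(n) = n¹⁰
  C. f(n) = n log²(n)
C < B < A

Comparing growth rates:
C = n log²(n) is O(n log² n)
B = n¹⁰ is O(n¹⁰)
A = 3ⁿ is O(3ⁿ)

Therefore, the order from slowest to fastest is: C < B < A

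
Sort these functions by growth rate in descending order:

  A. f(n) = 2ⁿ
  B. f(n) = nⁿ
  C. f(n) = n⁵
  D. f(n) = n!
B > D > A > C

Comparing growth rates:
B = nⁿ is O(nⁿ)
D = n! is O(n!)
A = 2ⁿ is O(2ⁿ)
C = n⁵ is O(n⁵)

Therefore, the order from fastest to slowest is: B > D > A > C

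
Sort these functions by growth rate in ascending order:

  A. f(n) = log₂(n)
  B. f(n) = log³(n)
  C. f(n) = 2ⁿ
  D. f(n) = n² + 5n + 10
A < B < D < C

Comparing growth rates:
A = log₂(n) is O(log n)
B = log³(n) is O(log³ n)
D = n² + 5n + 10 is O(n²)
C = 2ⁿ is O(2ⁿ)

Therefore, the order from slowest to fastest is: A < B < D < C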